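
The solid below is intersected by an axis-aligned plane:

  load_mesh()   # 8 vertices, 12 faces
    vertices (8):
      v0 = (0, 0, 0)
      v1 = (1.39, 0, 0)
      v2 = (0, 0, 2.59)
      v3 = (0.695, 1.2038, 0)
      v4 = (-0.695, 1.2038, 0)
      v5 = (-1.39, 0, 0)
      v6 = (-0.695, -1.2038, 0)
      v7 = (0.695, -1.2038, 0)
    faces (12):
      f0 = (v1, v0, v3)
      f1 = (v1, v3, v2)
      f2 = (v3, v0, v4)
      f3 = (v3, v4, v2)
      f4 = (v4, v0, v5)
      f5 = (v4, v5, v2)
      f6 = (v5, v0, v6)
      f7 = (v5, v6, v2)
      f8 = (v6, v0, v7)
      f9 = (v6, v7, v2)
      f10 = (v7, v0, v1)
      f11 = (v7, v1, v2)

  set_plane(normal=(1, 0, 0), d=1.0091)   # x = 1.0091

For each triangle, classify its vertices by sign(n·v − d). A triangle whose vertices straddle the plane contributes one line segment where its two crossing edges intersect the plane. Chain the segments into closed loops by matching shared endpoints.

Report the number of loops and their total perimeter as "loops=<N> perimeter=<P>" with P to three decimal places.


loops=1 perimeter=3.258

Straddling triangles (4 of 12):
  (v1,v0,v3) [+--] → (1.0091, 0, 0)–(1.0091, 0.659752, 0)  len=0.6598
  (v1,v3,v2) [+--] → (1.0091, 0.659752, 0)–(1.0091, 0, 0.709735)  len=0.9690
  (v7,v0,v1) [--+] → (1.0091, 0, 0)–(1.0091, -0.659752, 0)  len=0.6598
  (v7,v1,v2) [-+-] → (1.0091, -0.659752, 0)–(1.0091, 0, 0.709735)  len=0.9690

Chained into 1 loop(s):
  loop 1: 4 segments, perimeter = 3.2575
Total perimeter = 3.258


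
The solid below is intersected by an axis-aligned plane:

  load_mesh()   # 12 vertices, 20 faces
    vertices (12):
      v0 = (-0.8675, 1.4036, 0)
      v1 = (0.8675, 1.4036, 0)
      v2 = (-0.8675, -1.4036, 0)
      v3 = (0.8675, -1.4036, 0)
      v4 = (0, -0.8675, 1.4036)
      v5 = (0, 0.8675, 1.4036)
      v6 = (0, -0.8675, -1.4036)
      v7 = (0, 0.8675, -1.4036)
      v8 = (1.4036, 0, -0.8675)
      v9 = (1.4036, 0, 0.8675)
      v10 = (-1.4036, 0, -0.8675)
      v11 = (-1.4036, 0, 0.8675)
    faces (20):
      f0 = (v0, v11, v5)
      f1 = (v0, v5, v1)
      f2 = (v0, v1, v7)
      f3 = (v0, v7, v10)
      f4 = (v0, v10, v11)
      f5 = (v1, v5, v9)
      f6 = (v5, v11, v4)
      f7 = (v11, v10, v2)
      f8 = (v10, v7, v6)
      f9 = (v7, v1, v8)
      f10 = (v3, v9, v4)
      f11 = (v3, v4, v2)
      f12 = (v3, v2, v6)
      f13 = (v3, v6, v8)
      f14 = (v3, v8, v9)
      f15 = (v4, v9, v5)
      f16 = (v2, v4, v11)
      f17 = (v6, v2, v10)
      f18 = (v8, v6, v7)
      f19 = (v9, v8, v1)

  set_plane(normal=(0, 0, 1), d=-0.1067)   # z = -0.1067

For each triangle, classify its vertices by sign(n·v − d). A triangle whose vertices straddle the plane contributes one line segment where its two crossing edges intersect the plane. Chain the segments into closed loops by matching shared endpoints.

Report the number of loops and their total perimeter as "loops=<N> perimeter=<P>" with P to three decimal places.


Straddling triangles (10 of 20):
  (v0,v1,v7) [++-] → (0.801554, 1.36285, -0.1067)–(-0.801554, 1.36285, -0.1067)  len=1.6031
  (v0,v7,v10) [+--] → (-0.801554, 1.36285, -0.1067)–(-0.933439, 1.23096, -0.1067)  len=0.1865
  (v0,v10,v11) [+-+] → (-0.933439, 1.23096, -0.1067)–(-1.4036, 0, -0.1067)  len=1.3177
  (v11,v10,v2) [+-+] → (-1.4036, 0, -0.1067)–(-0.933439, -1.23096, -0.1067)  len=1.3177
  (v7,v1,v8) [-+-] → (0.801554, 1.36285, -0.1067)–(0.933439, 1.23096, -0.1067)  len=0.1865
  (v3,v2,v6) [++-] → (-0.801554, -1.36285, -0.1067)–(0.801554, -1.36285, -0.1067)  len=1.6031
  (v3,v6,v8) [+--] → (0.801554, -1.36285, -0.1067)–(0.933439, -1.23096, -0.1067)  len=0.1865
  (v3,v8,v9) [+-+] → (0.933439, -1.23096, -0.1067)–(1.4036, 0, -0.1067)  len=1.3177
  (v6,v2,v10) [-+-] → (-0.801554, -1.36285, -0.1067)–(-0.933439, -1.23096, -0.1067)  len=0.1865
  (v9,v8,v1) [+-+] → (1.4036, 0, -0.1067)–(0.933439, 1.23096, -0.1067)  len=1.3177

Chained into 1 loop(s):
  loop 1: 10 segments, perimeter = 9.2230
Total perimeter = 9.223

loops=1 perimeter=9.223


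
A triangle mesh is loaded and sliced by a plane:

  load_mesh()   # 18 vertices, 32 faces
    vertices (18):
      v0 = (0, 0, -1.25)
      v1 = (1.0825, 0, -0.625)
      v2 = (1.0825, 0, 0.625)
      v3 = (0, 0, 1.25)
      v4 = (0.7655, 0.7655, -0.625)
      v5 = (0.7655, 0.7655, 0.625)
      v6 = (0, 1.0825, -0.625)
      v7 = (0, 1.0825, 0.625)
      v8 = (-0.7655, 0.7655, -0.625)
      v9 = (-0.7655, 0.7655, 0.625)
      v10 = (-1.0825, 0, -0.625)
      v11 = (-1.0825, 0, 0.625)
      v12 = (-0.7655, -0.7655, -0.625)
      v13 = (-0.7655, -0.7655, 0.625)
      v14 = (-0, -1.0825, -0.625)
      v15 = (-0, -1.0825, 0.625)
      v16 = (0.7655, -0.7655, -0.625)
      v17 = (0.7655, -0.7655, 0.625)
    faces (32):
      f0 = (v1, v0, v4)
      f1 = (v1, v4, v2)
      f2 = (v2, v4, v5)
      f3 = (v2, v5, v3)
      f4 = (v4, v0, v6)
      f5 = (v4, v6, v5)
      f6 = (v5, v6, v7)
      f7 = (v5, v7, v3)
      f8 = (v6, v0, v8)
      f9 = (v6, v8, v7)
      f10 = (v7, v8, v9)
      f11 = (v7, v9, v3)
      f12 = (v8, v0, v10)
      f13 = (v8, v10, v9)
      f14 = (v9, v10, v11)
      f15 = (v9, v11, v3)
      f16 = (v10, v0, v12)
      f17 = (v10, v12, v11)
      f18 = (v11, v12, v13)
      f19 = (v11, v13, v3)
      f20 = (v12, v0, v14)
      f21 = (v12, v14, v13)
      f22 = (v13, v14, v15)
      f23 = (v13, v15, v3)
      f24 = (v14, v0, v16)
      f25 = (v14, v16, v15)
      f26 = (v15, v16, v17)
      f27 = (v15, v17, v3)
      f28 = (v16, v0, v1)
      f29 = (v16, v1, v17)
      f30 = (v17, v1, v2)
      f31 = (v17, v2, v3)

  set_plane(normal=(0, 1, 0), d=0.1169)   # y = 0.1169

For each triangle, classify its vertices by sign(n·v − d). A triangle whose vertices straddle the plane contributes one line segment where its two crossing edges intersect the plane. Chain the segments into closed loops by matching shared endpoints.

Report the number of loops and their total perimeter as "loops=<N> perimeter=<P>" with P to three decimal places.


Straddling triangles (12 of 32):
  (v1,v0,v4) [--+] → (0.1169, 0.1169, -1.15456)–(1.03409, 0.1169, -0.625)  len=1.0591
  (v1,v4,v2) [-+-] → (1.03409, 0.1169, -0.625)–(1.03409, 0.1169, 0.434112)  len=1.0591
  (v2,v4,v5) [-++] → (1.03409, 0.1169, 0.434112)–(1.03409, 0.1169, 0.625)  len=0.1909
  (v2,v5,v3) [-+-] → (1.03409, 0.1169, 0.625)–(0.1169, 0.1169, 1.15456)  len=1.0591
  (v4,v0,v6) [+-+] → (0.1169, 0.1169, -1.15456)–(0, 0.1169, -1.18251)  len=0.1202
  (v5,v7,v3) [++-] → (0, 0.1169, 1.18251)–(0.1169, 0.1169, 1.15456)  len=0.1202
  (v6,v0,v8) [+-+] → (0, 0.1169, -1.18251)–(-0.1169, 0.1169, -1.15456)  len=0.1202
  (v7,v9,v3) [++-] → (-0.1169, 0.1169, 1.15456)–(0, 0.1169, 1.18251)  len=0.1202
  (v8,v0,v10) [+--] → (-0.1169, 0.1169, -1.15456)–(-1.03409, 0.1169, -0.625)  len=1.0591
  (v8,v10,v9) [+-+] → (-1.03409, 0.1169, -0.625)–(-1.03409, 0.1169, -0.434112)  len=0.1909
  (v9,v10,v11) [+--] → (-1.03409, 0.1169, -0.434112)–(-1.03409, 0.1169, 0.625)  len=1.0591
  (v9,v11,v3) [+--] → (-1.03409, 0.1169, 0.625)–(-0.1169, 0.1169, 1.15456)  len=1.0591

Chained into 1 loop(s):
  loop 1: 12 segments, perimeter = 7.2171
Total perimeter = 7.217

loops=1 perimeter=7.217


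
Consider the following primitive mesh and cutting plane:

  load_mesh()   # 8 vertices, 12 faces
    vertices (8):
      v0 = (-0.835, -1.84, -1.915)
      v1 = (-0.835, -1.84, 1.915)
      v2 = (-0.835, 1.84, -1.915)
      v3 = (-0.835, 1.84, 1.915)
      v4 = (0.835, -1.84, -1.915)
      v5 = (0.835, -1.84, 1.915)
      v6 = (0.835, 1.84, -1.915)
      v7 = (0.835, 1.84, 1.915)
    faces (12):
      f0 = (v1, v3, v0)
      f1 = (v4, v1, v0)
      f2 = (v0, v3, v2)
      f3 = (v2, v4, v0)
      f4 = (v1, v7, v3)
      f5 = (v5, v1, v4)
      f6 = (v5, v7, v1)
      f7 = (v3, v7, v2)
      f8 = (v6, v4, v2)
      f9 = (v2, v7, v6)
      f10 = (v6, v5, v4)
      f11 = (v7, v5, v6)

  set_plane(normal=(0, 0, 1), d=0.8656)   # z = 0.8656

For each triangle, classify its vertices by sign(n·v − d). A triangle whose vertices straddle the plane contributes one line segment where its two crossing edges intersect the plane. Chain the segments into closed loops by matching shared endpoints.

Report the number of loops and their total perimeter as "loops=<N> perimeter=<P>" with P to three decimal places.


loops=1 perimeter=10.700

Straddling triangles (8 of 12):
  (v1,v3,v0) [++-] → (-0.835, 0.831699, 0.8656)–(-0.835, -1.84, 0.8656)  len=2.6717
  (v4,v1,v0) [-+-] → (-0.377429, -1.84, 0.8656)–(-0.835, -1.84, 0.8656)  len=0.4576
  (v0,v3,v2) [-+-] → (-0.835, 0.831699, 0.8656)–(-0.835, 1.84, 0.8656)  len=1.0083
  (v5,v1,v4) [++-] → (-0.377429, -1.84, 0.8656)–(0.835, -1.84, 0.8656)  len=1.2124
  (v3,v7,v2) [++-] → (0.377429, 1.84, 0.8656)–(-0.835, 1.84, 0.8656)  len=1.2124
  (v2,v7,v6) [-+-] → (0.377429, 1.84, 0.8656)–(0.835, 1.84, 0.8656)  len=0.4576
  (v6,v5,v4) [-+-] → (0.835, -0.831699, 0.8656)–(0.835, -1.84, 0.8656)  len=1.0083
  (v7,v5,v6) [++-] → (0.835, -0.831699, 0.8656)–(0.835, 1.84, 0.8656)  len=2.6717

Chained into 1 loop(s):
  loop 1: 8 segments, perimeter = 10.7000
Total perimeter = 10.700


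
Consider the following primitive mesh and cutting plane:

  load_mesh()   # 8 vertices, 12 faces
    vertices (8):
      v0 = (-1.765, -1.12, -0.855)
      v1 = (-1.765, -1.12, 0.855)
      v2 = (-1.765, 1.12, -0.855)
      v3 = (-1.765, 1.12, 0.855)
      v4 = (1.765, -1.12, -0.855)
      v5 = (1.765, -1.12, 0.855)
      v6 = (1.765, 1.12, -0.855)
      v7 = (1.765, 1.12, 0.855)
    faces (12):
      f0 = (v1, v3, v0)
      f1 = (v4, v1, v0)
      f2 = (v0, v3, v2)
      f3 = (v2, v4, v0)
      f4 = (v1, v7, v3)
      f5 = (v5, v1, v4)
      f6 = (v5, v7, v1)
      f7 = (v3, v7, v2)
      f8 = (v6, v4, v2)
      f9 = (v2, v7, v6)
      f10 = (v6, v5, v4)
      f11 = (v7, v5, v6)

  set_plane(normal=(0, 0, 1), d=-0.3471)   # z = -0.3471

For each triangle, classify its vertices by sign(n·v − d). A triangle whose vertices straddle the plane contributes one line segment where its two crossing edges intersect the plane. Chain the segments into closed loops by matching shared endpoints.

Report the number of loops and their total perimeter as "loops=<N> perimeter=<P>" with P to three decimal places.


loops=1 perimeter=11.540

Straddling triangles (8 of 12):
  (v1,v3,v0) [++-] → (-1.765, -0.454681, -0.3471)–(-1.765, -1.12, -0.3471)  len=0.6653
  (v4,v1,v0) [-+-] → (0.716528, -1.12, -0.3471)–(-1.765, -1.12, -0.3471)  len=2.4815
  (v0,v3,v2) [-+-] → (-1.765, -0.454681, -0.3471)–(-1.765, 1.12, -0.3471)  len=1.5747
  (v5,v1,v4) [++-] → (0.716528, -1.12, -0.3471)–(1.765, -1.12, -0.3471)  len=1.0485
  (v3,v7,v2) [++-] → (-0.716528, 1.12, -0.3471)–(-1.765, 1.12, -0.3471)  len=1.0485
  (v2,v7,v6) [-+-] → (-0.716528, 1.12, -0.3471)–(1.765, 1.12, -0.3471)  len=2.4815
  (v6,v5,v4) [-+-] → (1.765, 0.454681, -0.3471)–(1.765, -1.12, -0.3471)  len=1.5747
  (v7,v5,v6) [++-] → (1.765, 0.454681, -0.3471)–(1.765, 1.12, -0.3471)  len=0.6653

Chained into 1 loop(s):
  loop 1: 8 segments, perimeter = 11.5400
Total perimeter = 11.540


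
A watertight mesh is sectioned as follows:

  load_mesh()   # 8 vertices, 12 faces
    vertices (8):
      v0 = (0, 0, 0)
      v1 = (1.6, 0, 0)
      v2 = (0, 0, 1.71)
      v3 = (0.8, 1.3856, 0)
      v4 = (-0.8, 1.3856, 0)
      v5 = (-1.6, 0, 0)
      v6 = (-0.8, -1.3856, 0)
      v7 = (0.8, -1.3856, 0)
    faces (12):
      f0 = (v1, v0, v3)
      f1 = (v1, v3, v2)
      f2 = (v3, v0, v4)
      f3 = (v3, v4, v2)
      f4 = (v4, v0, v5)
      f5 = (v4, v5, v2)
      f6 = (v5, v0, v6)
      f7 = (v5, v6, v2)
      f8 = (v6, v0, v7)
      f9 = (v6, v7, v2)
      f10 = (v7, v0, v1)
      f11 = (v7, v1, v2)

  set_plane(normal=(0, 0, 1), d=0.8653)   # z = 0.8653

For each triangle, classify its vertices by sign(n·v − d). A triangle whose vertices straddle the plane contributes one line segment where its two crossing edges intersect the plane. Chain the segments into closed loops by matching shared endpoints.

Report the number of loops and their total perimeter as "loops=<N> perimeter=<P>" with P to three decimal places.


loops=1 perimeter=4.742

Straddling triangles (6 of 12):
  (v1,v3,v2) [--+] → (0.395181, 0.684454, 0.8653)–(0.790363, 0, 0.8653)  len=0.7903
  (v3,v4,v2) [--+] → (-0.395181, 0.684454, 0.8653)–(0.395181, 0.684454, 0.8653)  len=0.7904
  (v4,v5,v2) [--+] → (-0.790363, 0, 0.8653)–(-0.395181, 0.684454, 0.8653)  len=0.7903
  (v5,v6,v2) [--+] → (-0.395181, -0.684454, 0.8653)–(-0.790363, 0, 0.8653)  len=0.7903
  (v6,v7,v2) [--+] → (0.395181, -0.684454, 0.8653)–(-0.395181, -0.684454, 0.8653)  len=0.7904
  (v7,v1,v2) [--+] → (0.790363, 0, 0.8653)–(0.395181, -0.684454, 0.8653)  len=0.7903

Chained into 1 loop(s):
  loop 1: 6 segments, perimeter = 4.7421
Total perimeter = 4.742


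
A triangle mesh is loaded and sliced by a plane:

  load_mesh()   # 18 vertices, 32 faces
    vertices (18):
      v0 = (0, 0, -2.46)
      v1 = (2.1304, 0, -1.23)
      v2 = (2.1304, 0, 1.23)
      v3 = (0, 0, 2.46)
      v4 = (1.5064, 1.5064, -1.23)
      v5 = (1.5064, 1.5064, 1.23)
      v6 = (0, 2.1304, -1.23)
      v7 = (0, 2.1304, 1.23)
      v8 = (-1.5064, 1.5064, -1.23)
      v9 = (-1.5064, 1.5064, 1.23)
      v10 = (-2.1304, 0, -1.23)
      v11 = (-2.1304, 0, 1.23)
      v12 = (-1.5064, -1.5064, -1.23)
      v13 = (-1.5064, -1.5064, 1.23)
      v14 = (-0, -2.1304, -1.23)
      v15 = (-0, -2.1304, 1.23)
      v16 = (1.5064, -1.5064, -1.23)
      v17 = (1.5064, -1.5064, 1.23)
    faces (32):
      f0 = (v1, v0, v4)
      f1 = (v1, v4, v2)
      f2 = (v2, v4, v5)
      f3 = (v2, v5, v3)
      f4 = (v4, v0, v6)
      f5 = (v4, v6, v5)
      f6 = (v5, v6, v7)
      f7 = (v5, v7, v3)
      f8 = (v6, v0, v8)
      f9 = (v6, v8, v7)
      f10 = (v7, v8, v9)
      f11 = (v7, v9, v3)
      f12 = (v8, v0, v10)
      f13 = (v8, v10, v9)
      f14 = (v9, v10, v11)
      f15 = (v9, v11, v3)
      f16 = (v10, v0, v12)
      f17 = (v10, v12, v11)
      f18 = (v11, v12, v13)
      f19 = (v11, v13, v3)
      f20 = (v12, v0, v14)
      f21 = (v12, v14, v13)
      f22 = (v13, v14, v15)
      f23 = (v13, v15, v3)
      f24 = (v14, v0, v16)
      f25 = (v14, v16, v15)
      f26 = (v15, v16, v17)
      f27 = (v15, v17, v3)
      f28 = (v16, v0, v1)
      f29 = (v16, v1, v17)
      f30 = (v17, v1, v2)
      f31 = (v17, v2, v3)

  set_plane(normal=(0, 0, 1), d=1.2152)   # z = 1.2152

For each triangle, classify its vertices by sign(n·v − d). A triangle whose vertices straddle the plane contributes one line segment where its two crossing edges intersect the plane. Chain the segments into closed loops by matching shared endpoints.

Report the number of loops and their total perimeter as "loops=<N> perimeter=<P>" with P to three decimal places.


Straddling triangles (16 of 32):
  (v1,v4,v2) [--+] → (2.12665, 0.00906289, 1.2152)–(2.1304, 0, 1.2152)  len=0.0098
  (v2,v4,v5) [+-+] → (2.12665, 0.00906289, 1.2152)–(1.5064, 1.5064, 1.2152)  len=1.6207
  (v4,v6,v5) [--+] → (1.49734, 1.51015, 1.2152)–(1.5064, 1.5064, 1.2152)  len=0.0098
  (v5,v6,v7) [+-+] → (1.49734, 1.51015, 1.2152)–(0, 2.1304, 1.2152)  len=1.6207
  (v6,v8,v7) [--+] → (-0.00906289, 2.12665, 1.2152)–(0, 2.1304, 1.2152)  len=0.0098
  (v7,v8,v9) [+-+] → (-0.00906289, 2.12665, 1.2152)–(-1.5064, 1.5064, 1.2152)  len=1.6207
  (v8,v10,v9) [--+] → (-1.51015, 1.49734, 1.2152)–(-1.5064, 1.5064, 1.2152)  len=0.0098
  (v9,v10,v11) [+-+] → (-1.51015, 1.49734, 1.2152)–(-2.1304, 0, 1.2152)  len=1.6207
  (v10,v12,v11) [--+] → (-2.12665, -0.00906289, 1.2152)–(-2.1304, 0, 1.2152)  len=0.0098
  (v11,v12,v13) [+-+] → (-2.12665, -0.00906289, 1.2152)–(-1.5064, -1.5064, 1.2152)  len=1.6207
  (v12,v14,v13) [--+] → (-1.49734, -1.51015, 1.2152)–(-1.5064, -1.5064, 1.2152)  len=0.0098
  (v13,v14,v15) [+-+] → (-1.49734, -1.51015, 1.2152)–(0, -2.1304, 1.2152)  len=1.6207
  (v14,v16,v15) [--+] → (0.00906289, -2.12665, 1.2152)–(0, -2.1304, 1.2152)  len=0.0098
  (v15,v16,v17) [+-+] → (0.00906289, -2.12665, 1.2152)–(1.5064, -1.5064, 1.2152)  len=1.6207
  (v16,v1,v17) [--+] → (1.51015, -1.49734, 1.2152)–(1.5064, -1.5064, 1.2152)  len=0.0098
  (v17,v1,v2) [+-+] → (1.51015, -1.49734, 1.2152)–(2.1304, 0, 1.2152)  len=1.6207

Chained into 1 loop(s):
  loop 1: 16 segments, perimeter = 13.0442
Total perimeter = 13.044

loops=1 perimeter=13.044


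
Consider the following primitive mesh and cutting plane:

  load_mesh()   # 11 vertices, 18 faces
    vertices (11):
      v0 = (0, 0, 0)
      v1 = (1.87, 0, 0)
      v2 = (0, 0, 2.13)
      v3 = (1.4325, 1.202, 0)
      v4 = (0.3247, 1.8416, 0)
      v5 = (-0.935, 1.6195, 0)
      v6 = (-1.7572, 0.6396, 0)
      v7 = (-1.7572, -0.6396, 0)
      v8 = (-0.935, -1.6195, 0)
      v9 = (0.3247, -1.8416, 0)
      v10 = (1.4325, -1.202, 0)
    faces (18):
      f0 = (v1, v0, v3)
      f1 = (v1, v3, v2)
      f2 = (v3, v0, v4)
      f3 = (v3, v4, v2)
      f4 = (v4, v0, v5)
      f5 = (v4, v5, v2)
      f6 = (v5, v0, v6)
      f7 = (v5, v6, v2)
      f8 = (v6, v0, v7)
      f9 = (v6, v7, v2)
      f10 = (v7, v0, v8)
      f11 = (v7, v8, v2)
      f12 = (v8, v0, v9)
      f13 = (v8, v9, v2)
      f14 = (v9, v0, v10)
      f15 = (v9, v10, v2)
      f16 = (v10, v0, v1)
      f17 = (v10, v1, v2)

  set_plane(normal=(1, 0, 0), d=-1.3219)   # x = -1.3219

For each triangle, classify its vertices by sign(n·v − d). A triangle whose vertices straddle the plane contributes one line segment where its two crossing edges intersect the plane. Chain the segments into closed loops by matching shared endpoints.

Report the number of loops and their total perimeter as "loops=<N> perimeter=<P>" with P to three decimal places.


Straddling triangles (6 of 18):
  (v5,v0,v6) [++-] → (-1.3219, 0.481156, 0)–(-1.3219, 1.15839, 0)  len=0.6772
  (v5,v6,v2) [+-+] → (-1.3219, 1.15839, 0)–(-1.3219, 0.481156, 0.527651)  len=0.8585
  (v6,v0,v7) [-+-] → (-1.3219, 0.481156, 0)–(-1.3219, -0.481156, 0)  len=0.9623
  (v6,v7,v2) [--+] → (-1.3219, -0.481156, 0.527651)–(-1.3219, 0.481156, 0.527651)  len=0.9623
  (v7,v0,v8) [-++] → (-1.3219, -0.481156, 0)–(-1.3219, -1.15839, 0)  len=0.6772
  (v7,v8,v2) [-++] → (-1.3219, -1.15839, 0)–(-1.3219, -0.481156, 0.527651)  len=0.8585

Chained into 1 loop(s):
  loop 1: 6 segments, perimeter = 4.9961
Total perimeter = 4.996

loops=1 perimeter=4.996


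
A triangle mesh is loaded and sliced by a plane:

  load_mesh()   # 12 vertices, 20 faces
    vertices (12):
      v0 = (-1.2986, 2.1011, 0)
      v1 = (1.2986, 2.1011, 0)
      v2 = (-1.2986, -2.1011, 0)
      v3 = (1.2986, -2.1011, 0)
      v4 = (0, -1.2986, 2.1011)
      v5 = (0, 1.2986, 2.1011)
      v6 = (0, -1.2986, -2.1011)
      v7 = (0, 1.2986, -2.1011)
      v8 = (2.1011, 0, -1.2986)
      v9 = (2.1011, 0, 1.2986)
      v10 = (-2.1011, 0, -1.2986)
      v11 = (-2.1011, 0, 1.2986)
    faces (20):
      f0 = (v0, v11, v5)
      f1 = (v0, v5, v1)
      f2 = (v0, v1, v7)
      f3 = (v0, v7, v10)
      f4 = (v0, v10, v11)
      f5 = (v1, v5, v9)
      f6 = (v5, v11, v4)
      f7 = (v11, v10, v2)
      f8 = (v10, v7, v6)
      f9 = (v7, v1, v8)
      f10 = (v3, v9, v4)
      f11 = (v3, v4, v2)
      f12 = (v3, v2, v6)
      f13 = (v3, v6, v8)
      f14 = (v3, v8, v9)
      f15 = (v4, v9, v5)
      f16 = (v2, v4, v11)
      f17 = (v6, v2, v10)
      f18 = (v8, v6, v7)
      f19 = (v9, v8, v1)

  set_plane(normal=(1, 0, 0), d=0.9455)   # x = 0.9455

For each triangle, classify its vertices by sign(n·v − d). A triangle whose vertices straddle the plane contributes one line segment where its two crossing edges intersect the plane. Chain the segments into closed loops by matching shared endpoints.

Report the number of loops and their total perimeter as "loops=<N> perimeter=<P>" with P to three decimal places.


Straddling triangles (10 of 20):
  (v0,v5,v1) [--+] → (0.9455, 1.88289, 0.571306)–(0.9455, 2.1011, 0)  len=0.6116
  (v0,v1,v7) [-+-] → (0.9455, 2.1011, 0)–(0.9455, 1.88289, -0.571306)  len=0.6116
  (v1,v5,v9) [+-+] → (0.9455, 1.88289, 0.571306)–(0.9455, 0.714227, 1.73997)  len=1.6527
  (v7,v1,v8) [-++] → (0.9455, 1.88289, -0.571306)–(0.9455, 0.714227, -1.73997)  len=1.6527
  (v3,v9,v4) [++-] → (0.9455, -0.714227, 1.73997)–(0.9455, -1.88289, 0.571306)  len=1.6527
  (v3,v4,v2) [+--] → (0.9455, -1.88289, 0.571306)–(0.9455, -2.1011, 0)  len=0.6116
  (v3,v2,v6) [+--] → (0.9455, -2.1011, 0)–(0.9455, -1.88289, -0.571306)  len=0.6116
  (v3,v6,v8) [+-+] → (0.9455, -1.88289, -0.571306)–(0.9455, -0.714227, -1.73997)  len=1.6527
  (v4,v9,v5) [-+-] → (0.9455, -0.714227, 1.73997)–(0.9455, 0.714227, 1.73997)  len=1.4285
  (v8,v6,v7) [+--] → (0.9455, -0.714227, -1.73997)–(0.9455, 0.714227, -1.73997)  len=1.4285

Chained into 1 loop(s):
  loop 1: 10 segments, perimeter = 11.9141
Total perimeter = 11.914

loops=1 perimeter=11.914


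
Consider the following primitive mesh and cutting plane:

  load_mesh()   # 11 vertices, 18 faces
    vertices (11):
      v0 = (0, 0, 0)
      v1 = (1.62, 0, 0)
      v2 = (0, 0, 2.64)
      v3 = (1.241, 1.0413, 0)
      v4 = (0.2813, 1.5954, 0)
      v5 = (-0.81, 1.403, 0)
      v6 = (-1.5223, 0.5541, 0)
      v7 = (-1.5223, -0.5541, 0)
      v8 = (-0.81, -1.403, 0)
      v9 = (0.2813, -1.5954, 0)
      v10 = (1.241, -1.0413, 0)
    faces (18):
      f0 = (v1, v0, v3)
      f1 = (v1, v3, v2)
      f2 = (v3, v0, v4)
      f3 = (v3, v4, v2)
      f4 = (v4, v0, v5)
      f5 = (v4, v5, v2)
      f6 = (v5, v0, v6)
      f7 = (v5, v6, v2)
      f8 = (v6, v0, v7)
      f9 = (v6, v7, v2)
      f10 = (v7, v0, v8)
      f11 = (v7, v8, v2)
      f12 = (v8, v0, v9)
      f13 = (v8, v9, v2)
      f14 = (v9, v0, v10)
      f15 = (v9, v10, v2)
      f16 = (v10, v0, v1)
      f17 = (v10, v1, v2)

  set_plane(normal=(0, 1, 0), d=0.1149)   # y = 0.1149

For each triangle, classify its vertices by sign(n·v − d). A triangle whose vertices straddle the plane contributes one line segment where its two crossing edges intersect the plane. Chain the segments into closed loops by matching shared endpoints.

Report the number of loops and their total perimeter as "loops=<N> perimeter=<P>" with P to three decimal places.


Straddling triangles (10 of 18):
  (v1,v0,v3) [--+] → (0.136935, 0.1149, 0)–(1.57818, 0.1149, 0)  len=1.4412
  (v1,v3,v2) [-+-] → (1.57818, 0.1149, 0)–(0.136935, 0.1149, 2.34869)  len=2.7556
  (v3,v0,v4) [+-+] → (0.136935, 0.1149, 0)–(0.0202591, 0.1149, 0)  len=0.1167
  (v3,v4,v2) [++-] → (0.0202591, 0.1149, 2.44987)–(0.136935, 0.1149, 2.34869)  len=0.1544
  (v4,v0,v5) [+-+] → (0.0202591, 0.1149, 0)–(-0.0663357, 0.1149, 0)  len=0.0866
  (v4,v5,v2) [++-] → (-0.0663357, 0.1149, 2.42379)–(0.0202591, 0.1149, 2.44987)  len=0.0904
  (v5,v0,v6) [+-+] → (-0.0663357, 0.1149, 0)–(-0.315669, 0.1149, 0)  len=0.2493
  (v5,v6,v2) [++-] → (-0.315669, 0.1149, 2.09256)–(-0.0663357, 0.1149, 2.42379)  len=0.4146
  (v6,v0,v7) [+--] → (-0.315669, 0.1149, 0)–(-1.5223, 0.1149, 0)  len=1.2066
  (v6,v7,v2) [+--] → (-1.5223, 0.1149, 0)–(-0.315669, 0.1149, 2.09256)  len=2.4155

Chained into 1 loop(s):
  loop 1: 10 segments, perimeter = 8.9311
Total perimeter = 8.931

loops=1 perimeter=8.931


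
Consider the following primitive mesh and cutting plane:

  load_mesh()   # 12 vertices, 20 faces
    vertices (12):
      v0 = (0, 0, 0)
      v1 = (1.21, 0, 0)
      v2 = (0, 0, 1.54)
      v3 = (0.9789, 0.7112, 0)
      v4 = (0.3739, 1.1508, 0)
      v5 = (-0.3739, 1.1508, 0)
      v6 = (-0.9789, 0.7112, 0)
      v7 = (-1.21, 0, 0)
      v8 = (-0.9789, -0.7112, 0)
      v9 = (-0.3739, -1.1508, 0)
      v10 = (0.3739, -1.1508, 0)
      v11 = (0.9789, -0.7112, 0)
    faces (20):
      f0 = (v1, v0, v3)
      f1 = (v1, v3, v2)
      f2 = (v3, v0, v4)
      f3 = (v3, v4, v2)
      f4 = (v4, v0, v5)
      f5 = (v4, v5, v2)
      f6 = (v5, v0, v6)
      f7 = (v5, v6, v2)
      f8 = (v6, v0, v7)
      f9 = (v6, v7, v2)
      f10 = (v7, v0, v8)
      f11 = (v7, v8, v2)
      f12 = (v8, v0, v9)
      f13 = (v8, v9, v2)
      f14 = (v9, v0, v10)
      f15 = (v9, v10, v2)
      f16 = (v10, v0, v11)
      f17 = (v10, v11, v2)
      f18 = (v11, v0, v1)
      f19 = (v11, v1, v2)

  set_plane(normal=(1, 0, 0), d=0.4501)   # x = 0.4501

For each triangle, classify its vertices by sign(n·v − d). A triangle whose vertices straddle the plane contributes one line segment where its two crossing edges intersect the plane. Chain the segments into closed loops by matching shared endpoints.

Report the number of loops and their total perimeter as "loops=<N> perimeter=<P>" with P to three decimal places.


loops=1 perimeter=5.164

Straddling triangles (8 of 20):
  (v1,v0,v3) [+-+] → (0.4501, 0, 0)–(0.4501, 0.327011, 0)  len=0.3270
  (v1,v3,v2) [++-] → (0.4501, 0.327011, 0.831905)–(0.4501, 0, 0.967145)  len=0.3539
  (v3,v0,v4) [+--] → (0.4501, 0.327011, 0)–(0.4501, 1.09543, 0)  len=0.7684
  (v3,v4,v2) [+--] → (0.4501, 1.09543, 0)–(0.4501, 0.327011, 0.831905)  len=1.1325
  (v10,v0,v11) [--+] → (0.4501, -0.327011, 0)–(0.4501, -1.09543, 0)  len=0.7684
  (v10,v11,v2) [-+-] → (0.4501, -1.09543, 0)–(0.4501, -0.327011, 0.831905)  len=1.1325
  (v11,v0,v1) [+-+] → (0.4501, -0.327011, 0)–(0.4501, 0, 0)  len=0.3270
  (v11,v1,v2) [++-] → (0.4501, 0, 0.967145)–(0.4501, -0.327011, 0.831905)  len=0.3539

Chained into 1 loop(s):
  loop 1: 8 segments, perimeter = 5.1636
Total perimeter = 5.164


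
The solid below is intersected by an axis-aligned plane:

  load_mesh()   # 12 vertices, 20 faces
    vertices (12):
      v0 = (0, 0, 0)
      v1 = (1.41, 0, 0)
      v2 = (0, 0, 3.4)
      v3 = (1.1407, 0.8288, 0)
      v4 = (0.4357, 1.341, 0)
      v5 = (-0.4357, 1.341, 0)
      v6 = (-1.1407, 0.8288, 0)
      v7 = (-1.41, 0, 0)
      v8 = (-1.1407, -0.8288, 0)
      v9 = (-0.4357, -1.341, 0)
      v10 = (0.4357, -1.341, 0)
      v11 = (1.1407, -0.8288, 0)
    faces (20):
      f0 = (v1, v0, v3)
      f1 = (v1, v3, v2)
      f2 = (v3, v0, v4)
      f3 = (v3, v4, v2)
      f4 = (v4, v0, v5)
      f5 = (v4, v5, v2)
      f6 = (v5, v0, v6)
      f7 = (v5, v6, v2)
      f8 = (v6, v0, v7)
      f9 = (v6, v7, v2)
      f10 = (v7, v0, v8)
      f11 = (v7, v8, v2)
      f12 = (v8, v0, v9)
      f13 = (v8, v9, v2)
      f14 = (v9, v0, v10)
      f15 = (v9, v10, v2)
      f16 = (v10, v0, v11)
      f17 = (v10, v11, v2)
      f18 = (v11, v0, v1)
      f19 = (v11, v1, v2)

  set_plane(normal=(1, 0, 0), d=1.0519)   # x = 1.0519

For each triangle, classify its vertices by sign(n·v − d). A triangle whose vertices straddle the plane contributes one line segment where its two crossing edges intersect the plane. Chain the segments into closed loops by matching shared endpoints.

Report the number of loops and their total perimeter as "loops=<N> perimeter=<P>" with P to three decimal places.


Straddling triangles (8 of 20):
  (v1,v0,v3) [+-+] → (1.0519, 0, 0)–(1.0519, 0.76428, 0)  len=0.7643
  (v1,v3,v2) [++-] → (1.0519, 0.76428, 0.26468)–(1.0519, 0, 0.863504)  len=0.9709
  (v3,v0,v4) [+--] → (1.0519, 0.76428, 0)–(1.0519, 0.893315, 0)  len=0.1290
  (v3,v4,v2) [+--] → (1.0519, 0.893315, 0)–(1.0519, 0.76428, 0.26468)  len=0.2945
  (v10,v0,v11) [--+] → (1.0519, -0.76428, 0)–(1.0519, -0.893315, 0)  len=0.1290
  (v10,v11,v2) [-+-] → (1.0519, -0.893315, 0)–(1.0519, -0.76428, 0.26468)  len=0.2945
  (v11,v0,v1) [+-+] → (1.0519, -0.76428, 0)–(1.0519, 0, 0)  len=0.7643
  (v11,v1,v2) [++-] → (1.0519, 0, 0.863504)–(1.0519, -0.76428, 0.26468)  len=0.9709

Chained into 1 loop(s):
  loop 1: 8 segments, perimeter = 4.3174
Total perimeter = 4.317

loops=1 perimeter=4.317


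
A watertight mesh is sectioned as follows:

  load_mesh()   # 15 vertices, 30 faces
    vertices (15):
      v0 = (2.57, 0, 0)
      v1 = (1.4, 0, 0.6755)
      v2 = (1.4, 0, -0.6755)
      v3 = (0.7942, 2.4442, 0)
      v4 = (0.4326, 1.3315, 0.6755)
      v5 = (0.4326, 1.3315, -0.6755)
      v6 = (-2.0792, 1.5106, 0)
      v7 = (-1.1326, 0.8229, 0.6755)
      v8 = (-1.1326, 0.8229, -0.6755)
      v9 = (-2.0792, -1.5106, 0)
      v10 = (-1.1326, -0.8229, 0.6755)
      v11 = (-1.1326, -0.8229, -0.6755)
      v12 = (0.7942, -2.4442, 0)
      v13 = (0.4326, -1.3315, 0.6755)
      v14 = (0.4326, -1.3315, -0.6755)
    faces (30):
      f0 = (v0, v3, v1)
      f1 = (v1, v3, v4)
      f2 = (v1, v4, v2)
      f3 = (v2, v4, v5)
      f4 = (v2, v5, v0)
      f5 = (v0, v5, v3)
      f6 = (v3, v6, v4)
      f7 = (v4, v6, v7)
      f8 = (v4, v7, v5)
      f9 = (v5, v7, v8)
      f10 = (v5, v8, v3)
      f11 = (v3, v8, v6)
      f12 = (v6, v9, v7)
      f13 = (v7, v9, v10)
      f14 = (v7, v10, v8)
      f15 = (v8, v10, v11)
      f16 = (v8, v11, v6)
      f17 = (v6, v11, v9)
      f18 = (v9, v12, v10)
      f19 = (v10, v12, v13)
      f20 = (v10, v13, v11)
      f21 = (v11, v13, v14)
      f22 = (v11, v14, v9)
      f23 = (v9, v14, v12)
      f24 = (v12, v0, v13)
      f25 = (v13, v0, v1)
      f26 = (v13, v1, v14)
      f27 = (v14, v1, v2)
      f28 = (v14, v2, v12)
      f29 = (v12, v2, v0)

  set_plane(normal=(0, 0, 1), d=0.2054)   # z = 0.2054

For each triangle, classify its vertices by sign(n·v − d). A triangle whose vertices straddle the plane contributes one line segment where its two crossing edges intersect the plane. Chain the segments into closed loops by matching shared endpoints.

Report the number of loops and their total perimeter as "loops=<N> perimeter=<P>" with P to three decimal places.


Straddling triangles (20 of 30):
  (v0,v3,v1) [--+] → (0.978406, 1.70099, 0.2054)–(2.21424, 0, 0.2054)  len=2.1025
  (v1,v3,v4) [+-+] → (0.978406, 1.70099, 0.2054)–(0.684248, 2.10586, 0.2054)  len=0.5004
  (v1,v4,v2) [++-] → (0.769221, 0.868185, 0.2054)–(1.4, 0, 0.2054)  len=1.0731
  (v2,v4,v5) [-+-] → (0.769221, 0.868185, 0.2054)–(0.4326, 1.3315, 0.2054)  len=0.5727
  (v3,v6,v4) [--+] → (-1.31543, 1.45614, 0.2054)–(0.684248, 2.10586, 0.2054)  len=2.1026
  (v4,v6,v7) [+-+] → (-1.31543, 1.45614, 0.2054)–(-1.79137, 1.30149, 0.2054)  len=0.5004
  (v4,v7,v5) [++-] → (-0.587966, 0.999875, 0.2054)–(0.4326, 1.3315, 0.2054)  len=1.0731
  (v5,v7,v8) [-+-] → (-0.587966, 0.999875, 0.2054)–(-1.1326, 0.8229, 0.2054)  len=0.5727
  (v6,v9,v7) [--+] → (-1.79137, -0.80105, 0.2054)–(-1.79137, 1.30149, 0.2054)  len=2.1025
  (v7,v9,v10) [+-+] → (-1.79137, -0.80105, 0.2054)–(-1.79137, -1.30149, 0.2054)  len=0.5004
  (v7,v10,v8) [++-] → (-1.1326, -0.25022, 0.2054)–(-1.1326, 0.8229, 0.2054)  len=1.0731
  (v8,v10,v11) [-+-] → (-1.1326, -0.25022, 0.2054)–(-1.1326, -0.8229, 0.2054)  len=0.5727
  (v9,v12,v10) [--+] → (0.208316, -1.95121, 0.2054)–(-1.79137, -1.30149, 0.2054)  len=2.1026
  (v10,v12,v13) [+-+] → (0.208316, -1.95121, 0.2054)–(0.684248, -2.10586, 0.2054)  len=0.5004
  (v10,v13,v11) [++-] → (-0.112034, -1.15453, 0.2054)–(-1.1326, -0.8229, 0.2054)  len=1.0731
  (v11,v13,v14) [-+-] → (-0.112034, -1.15453, 0.2054)–(0.4326, -1.3315, 0.2054)  len=0.5727
  (v12,v0,v13) [--+] → (1.92008, -0.404871, 0.2054)–(0.684248, -2.10586, 0.2054)  len=2.1025
  (v13,v0,v1) [+-+] → (1.92008, -0.404871, 0.2054)–(2.21424, 0, 0.2054)  len=0.5004
  (v13,v1,v14) [++-] → (1.06338, -0.463315, 0.2054)–(0.4326, -1.3315, 0.2054)  len=1.0731
  (v14,v1,v2) [-+-] → (1.06338, -0.463315, 0.2054)–(1.4, 0, 0.2054)  len=0.5727

Chained into 2 loop(s):
  loop 1: 10 segments, perimeter = 13.0150
  loop 2: 10 segments, perimeter = 8.2290
Total perimeter = 21.244

loops=2 perimeter=21.244


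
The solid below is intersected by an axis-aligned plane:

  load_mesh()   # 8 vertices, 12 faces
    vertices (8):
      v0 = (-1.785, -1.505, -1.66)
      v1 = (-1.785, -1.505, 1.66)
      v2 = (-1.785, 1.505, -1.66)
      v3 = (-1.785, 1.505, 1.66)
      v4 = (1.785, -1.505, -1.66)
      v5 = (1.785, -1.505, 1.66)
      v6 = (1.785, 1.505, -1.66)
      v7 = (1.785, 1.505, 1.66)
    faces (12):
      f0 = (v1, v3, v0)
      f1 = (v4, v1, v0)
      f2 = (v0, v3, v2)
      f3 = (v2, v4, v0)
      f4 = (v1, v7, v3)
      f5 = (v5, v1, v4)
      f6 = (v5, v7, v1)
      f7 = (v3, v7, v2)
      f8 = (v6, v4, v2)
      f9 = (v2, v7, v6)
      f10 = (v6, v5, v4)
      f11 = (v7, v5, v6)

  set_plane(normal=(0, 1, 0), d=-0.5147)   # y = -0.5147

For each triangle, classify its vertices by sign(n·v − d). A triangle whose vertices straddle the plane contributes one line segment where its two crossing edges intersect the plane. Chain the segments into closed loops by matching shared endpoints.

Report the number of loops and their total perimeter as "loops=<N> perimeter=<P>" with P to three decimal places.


loops=1 perimeter=13.780

Straddling triangles (8 of 12):
  (v1,v3,v0) [-+-] → (-1.785, -0.5147, 1.66)–(-1.785, -0.5147, -0.567709)  len=2.2277
  (v0,v3,v2) [-++] → (-1.785, -0.5147, -0.567709)–(-1.785, -0.5147, -1.66)  len=1.0923
  (v2,v4,v0) [+--] → (0.610458, -0.5147, -1.66)–(-1.785, -0.5147, -1.66)  len=2.3955
  (v1,v7,v3) [-++] → (-0.610458, -0.5147, 1.66)–(-1.785, -0.5147, 1.66)  len=1.1745
  (v5,v7,v1) [-+-] → (1.785, -0.5147, 1.66)–(-0.610458, -0.5147, 1.66)  len=2.3955
  (v6,v4,v2) [+-+] → (1.785, -0.5147, -1.66)–(0.610458, -0.5147, -1.66)  len=1.1745
  (v6,v5,v4) [+--] → (1.785, -0.5147, 0.567709)–(1.785, -0.5147, -1.66)  len=2.2277
  (v7,v5,v6) [+-+] → (1.785, -0.5147, 1.66)–(1.785, -0.5147, 0.567709)  len=1.0923

Chained into 1 loop(s):
  loop 1: 8 segments, perimeter = 13.7800
Total perimeter = 13.780


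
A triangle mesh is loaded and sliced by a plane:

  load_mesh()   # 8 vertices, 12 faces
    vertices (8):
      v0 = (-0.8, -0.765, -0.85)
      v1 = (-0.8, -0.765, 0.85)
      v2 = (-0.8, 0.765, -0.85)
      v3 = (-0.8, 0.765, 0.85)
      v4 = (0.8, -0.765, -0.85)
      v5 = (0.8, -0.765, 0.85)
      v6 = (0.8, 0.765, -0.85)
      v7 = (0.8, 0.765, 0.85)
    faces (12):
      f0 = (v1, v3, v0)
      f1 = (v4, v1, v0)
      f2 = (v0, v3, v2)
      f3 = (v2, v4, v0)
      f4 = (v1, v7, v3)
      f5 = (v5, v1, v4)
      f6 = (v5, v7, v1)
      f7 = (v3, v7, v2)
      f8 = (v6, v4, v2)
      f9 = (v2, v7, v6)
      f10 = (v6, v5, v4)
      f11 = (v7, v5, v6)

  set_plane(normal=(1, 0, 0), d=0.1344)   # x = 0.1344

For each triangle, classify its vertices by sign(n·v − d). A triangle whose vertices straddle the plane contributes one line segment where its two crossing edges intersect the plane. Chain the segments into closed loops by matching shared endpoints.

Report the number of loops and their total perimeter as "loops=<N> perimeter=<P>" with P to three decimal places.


Straddling triangles (8 of 12):
  (v4,v1,v0) [+--] → (0.1344, -0.765, -0.1428)–(0.1344, -0.765, -0.85)  len=0.7072
  (v2,v4,v0) [-+-] → (0.1344, -0.12852, -0.85)–(0.1344, -0.765, -0.85)  len=0.6365
  (v1,v7,v3) [-+-] → (0.1344, 0.12852, 0.85)–(0.1344, 0.765, 0.85)  len=0.6365
  (v5,v1,v4) [+-+] → (0.1344, -0.765, 0.85)–(0.1344, -0.765, -0.1428)  len=0.9928
  (v5,v7,v1) [++-] → (0.1344, 0.12852, 0.85)–(0.1344, -0.765, 0.85)  len=0.8935
  (v3,v7,v2) [-+-] → (0.1344, 0.765, 0.85)–(0.1344, 0.765, 0.1428)  len=0.7072
  (v6,v4,v2) [++-] → (0.1344, -0.12852, -0.85)–(0.1344, 0.765, -0.85)  len=0.8935
  (v2,v7,v6) [-++] → (0.1344, 0.765, 0.1428)–(0.1344, 0.765, -0.85)  len=0.9928

Chained into 1 loop(s):
  loop 1: 8 segments, perimeter = 6.4600
Total perimeter = 6.460

loops=1 perimeter=6.460


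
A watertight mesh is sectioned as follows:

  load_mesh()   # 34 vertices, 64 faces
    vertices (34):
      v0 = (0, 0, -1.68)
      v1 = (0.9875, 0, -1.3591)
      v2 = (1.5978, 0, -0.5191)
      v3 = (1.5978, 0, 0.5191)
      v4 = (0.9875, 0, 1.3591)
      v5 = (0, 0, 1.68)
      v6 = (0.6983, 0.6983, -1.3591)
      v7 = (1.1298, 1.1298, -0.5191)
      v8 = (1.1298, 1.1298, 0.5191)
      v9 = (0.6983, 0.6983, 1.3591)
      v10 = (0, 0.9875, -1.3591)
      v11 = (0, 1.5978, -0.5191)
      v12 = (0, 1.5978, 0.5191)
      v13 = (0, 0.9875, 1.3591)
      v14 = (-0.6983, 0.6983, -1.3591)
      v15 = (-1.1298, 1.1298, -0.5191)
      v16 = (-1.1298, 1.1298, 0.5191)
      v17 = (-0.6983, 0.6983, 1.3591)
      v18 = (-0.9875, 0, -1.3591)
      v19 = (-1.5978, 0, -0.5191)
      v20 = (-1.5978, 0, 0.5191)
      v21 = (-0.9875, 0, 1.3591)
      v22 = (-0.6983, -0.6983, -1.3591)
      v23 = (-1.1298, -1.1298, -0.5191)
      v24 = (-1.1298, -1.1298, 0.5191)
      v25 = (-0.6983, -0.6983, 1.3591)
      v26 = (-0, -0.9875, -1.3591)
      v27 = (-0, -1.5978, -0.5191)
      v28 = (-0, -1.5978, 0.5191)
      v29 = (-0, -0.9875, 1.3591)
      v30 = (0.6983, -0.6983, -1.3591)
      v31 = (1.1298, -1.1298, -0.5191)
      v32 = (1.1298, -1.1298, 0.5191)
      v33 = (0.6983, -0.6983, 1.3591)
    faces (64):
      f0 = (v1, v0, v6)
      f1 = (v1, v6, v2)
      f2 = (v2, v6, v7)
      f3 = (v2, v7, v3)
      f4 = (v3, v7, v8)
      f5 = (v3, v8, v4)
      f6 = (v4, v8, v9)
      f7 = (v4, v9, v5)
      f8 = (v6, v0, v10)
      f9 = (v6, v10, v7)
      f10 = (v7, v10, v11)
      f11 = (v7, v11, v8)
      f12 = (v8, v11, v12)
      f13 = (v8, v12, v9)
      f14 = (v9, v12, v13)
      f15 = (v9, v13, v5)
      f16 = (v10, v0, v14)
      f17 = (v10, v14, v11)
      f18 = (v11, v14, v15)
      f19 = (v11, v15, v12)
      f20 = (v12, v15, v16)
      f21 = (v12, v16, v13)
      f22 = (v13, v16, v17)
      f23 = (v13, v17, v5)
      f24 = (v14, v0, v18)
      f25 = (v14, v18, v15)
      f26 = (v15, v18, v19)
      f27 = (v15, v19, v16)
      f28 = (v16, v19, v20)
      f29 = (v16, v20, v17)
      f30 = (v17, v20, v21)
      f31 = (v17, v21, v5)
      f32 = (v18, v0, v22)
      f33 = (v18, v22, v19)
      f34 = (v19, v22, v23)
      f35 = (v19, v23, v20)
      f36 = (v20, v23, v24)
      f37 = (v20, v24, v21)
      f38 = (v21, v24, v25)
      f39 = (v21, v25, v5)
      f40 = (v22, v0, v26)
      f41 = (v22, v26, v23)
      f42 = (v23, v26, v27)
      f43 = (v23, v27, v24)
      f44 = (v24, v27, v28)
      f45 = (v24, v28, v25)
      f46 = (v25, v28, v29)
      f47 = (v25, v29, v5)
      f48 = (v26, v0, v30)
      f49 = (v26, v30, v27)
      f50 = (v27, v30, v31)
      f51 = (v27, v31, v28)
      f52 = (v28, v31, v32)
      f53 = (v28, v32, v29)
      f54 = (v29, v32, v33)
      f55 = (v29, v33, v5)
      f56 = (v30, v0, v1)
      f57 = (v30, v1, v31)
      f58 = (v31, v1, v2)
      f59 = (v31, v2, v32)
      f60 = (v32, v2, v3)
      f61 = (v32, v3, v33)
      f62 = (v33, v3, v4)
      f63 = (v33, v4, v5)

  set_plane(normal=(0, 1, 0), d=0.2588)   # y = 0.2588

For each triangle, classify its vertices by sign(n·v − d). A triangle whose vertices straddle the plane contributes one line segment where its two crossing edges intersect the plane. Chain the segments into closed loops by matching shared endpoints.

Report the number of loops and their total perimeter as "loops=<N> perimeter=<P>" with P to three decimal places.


loops=1 perimeter=9.888

Straddling triangles (20 of 64):
  (v1,v0,v6) [--+] → (0.2588, 0.2588, -1.56107)–(0.880318, 0.2588, -1.3591)  len=0.6535
  (v1,v6,v2) [-+-] → (0.880318, 0.2588, -1.3591)–(1.26443, 0.2588, -0.830416)  len=0.6535
  (v2,v6,v7) [-++] → (1.26443, 0.2588, -0.830416)–(1.4906, 0.2588, -0.5191)  len=0.3848
  (v2,v7,v3) [-+-] → (1.4906, 0.2588, -0.5191)–(1.4906, 0.2588, 0.281283)  len=0.8004
  (v3,v7,v8) [-++] → (1.4906, 0.2588, 0.281283)–(1.4906, 0.2588, 0.5191)  len=0.2378
  (v3,v8,v4) [-+-] → (1.4906, 0.2588, 0.5191)–(1.0201, 0.2588, 1.16668)  len=0.8005
  (v4,v8,v9) [-++] → (1.0201, 0.2588, 1.16668)–(0.880318, 0.2588, 1.3591)  len=0.2378
  (v4,v9,v5) [-+-] → (0.880318, 0.2588, 1.3591)–(0.2588, 0.2588, 1.56107)  len=0.6535
  (v6,v0,v10) [+-+] → (0.2588, 0.2588, -1.56107)–(0, 0.2588, -1.5959)  len=0.2611
  (v9,v13,v5) [++-] → (0, 0.2588, 1.5959)–(0.2588, 0.2588, 1.56107)  len=0.2611
  (v10,v0,v14) [+-+] → (0, 0.2588, -1.5959)–(-0.2588, 0.2588, -1.56107)  len=0.2611
  (v13,v17,v5) [++-] → (-0.2588, 0.2588, 1.56107)–(0, 0.2588, 1.5959)  len=0.2611
  (v14,v0,v18) [+--] → (-0.2588, 0.2588, -1.56107)–(-0.880318, 0.2588, -1.3591)  len=0.6535
  (v14,v18,v15) [+-+] → (-0.880318, 0.2588, -1.3591)–(-1.0201, 0.2588, -1.16668)  len=0.2378
  (v15,v18,v19) [+--] → (-1.0201, 0.2588, -1.16668)–(-1.4906, 0.2588, -0.5191)  len=0.8005
  (v15,v19,v16) [+-+] → (-1.4906, 0.2588, -0.5191)–(-1.4906, 0.2588, -0.281283)  len=0.2378
  (v16,v19,v20) [+--] → (-1.4906, 0.2588, -0.281283)–(-1.4906, 0.2588, 0.5191)  len=0.8004
  (v16,v20,v17) [+-+] → (-1.4906, 0.2588, 0.5191)–(-1.26443, 0.2588, 0.830416)  len=0.3848
  (v17,v20,v21) [+--] → (-1.26443, 0.2588, 0.830416)–(-0.880318, 0.2588, 1.3591)  len=0.6535
  (v17,v21,v5) [+--] → (-0.880318, 0.2588, 1.3591)–(-0.2588, 0.2588, 1.56107)  len=0.6535

Chained into 1 loop(s):
  loop 1: 20 segments, perimeter = 9.8881
Total perimeter = 9.888
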